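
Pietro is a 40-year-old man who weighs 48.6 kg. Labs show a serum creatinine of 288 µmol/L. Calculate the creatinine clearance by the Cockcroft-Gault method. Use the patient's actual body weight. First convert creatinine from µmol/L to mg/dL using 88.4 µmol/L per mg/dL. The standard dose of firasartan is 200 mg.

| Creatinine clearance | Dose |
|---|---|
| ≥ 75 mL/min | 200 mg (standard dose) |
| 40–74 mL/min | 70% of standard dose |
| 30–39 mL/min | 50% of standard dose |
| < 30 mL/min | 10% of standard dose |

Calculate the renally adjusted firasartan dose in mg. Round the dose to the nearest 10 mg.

20 mg

SCr = 288 / 88.4 = 3.258 mg/dL
CrCl = (140 − 40) × 48.6 / (72 × 3.258) = 4860.0 / 234.58 ≈ 20.7 mL/min
CrCl ≈ 21 mL/min → bracket < 30 mL/min.
10% of 200 mg = 20 mg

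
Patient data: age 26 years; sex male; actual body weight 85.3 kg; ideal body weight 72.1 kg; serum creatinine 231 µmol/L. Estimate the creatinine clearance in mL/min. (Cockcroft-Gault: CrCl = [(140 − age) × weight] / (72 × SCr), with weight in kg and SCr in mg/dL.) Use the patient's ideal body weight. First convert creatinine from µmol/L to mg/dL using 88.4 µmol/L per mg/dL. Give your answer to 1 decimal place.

43.7 mL/min

SCr = 231 / 88.4 = 2.613 mg/dL
CrCl = (140 − 26) × 72.1 / (72 × 2.613) = 8219.4 / 188.14 ≈ 43.7 mL/min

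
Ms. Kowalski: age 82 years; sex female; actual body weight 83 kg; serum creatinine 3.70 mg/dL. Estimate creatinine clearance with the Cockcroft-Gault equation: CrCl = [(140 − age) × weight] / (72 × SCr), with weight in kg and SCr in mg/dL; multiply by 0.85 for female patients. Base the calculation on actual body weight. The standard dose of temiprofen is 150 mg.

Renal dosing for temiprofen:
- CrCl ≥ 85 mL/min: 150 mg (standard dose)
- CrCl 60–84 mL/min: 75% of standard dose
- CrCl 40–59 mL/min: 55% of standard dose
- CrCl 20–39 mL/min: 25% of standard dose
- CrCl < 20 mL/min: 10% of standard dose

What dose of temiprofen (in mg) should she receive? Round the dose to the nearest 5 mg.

CrCl = (140 − 82) × 83 / (72 × 3.7) × 0.85 = 4814.0 / 266.40 × 0.85 ≈ 15.4 mL/min
CrCl ≈ 15 mL/min → bracket < 20 mL/min.
10% of 150 mg = 15 mg

15 mg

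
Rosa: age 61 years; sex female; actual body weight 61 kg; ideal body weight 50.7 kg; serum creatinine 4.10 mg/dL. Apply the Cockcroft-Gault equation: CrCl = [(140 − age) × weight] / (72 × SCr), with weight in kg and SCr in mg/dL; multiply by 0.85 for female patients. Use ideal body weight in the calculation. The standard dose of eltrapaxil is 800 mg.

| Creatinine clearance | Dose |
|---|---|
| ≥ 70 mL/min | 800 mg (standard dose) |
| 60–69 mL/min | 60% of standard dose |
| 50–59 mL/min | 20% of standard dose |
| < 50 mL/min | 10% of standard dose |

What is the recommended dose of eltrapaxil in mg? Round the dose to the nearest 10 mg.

CrCl = (140 − 61) × 50.7 / (72 × 4.1) × 0.85 = 4005.3 / 295.20 × 0.85 ≈ 11.5 mL/min
CrCl ≈ 12 mL/min → bracket < 50 mL/min.
10% of 800 mg = 80 mg

80 mg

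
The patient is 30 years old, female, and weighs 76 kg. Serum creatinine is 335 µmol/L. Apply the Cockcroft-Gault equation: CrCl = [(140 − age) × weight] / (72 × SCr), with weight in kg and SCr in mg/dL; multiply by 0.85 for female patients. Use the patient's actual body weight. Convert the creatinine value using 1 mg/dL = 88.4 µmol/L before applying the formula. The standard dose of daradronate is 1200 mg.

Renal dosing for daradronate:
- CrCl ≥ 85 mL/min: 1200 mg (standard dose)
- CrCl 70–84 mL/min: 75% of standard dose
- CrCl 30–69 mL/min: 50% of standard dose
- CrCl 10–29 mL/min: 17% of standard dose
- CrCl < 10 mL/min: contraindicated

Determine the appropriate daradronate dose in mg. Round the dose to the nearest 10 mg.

200 mg

SCr = 335 / 88.4 = 3.79 mg/dL
CrCl = (140 − 30) × 76 / (72 × 3.79) × 0.85 = 8360.0 / 272.88 × 0.85 ≈ 26.0 mL/min
CrCl ≈ 26 mL/min → bracket 10–29 mL/min.
17% of 1200 mg = 204 mg → 200 mg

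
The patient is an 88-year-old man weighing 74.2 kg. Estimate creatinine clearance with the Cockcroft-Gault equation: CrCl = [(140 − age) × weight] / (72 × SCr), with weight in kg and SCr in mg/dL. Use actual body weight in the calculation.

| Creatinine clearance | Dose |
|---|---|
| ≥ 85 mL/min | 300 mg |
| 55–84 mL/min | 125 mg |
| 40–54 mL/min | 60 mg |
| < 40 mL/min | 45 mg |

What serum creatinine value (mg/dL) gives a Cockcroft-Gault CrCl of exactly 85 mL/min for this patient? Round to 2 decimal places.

0.63 mg/dL

Standard dose requires CrCl ≥ 85 mL/min.
Set (140 − 88) × 74.2 / (72 × SCr) = 85
SCr = (140 − 88) × 74.2 / (72 × 85) = 0.630 mg/dL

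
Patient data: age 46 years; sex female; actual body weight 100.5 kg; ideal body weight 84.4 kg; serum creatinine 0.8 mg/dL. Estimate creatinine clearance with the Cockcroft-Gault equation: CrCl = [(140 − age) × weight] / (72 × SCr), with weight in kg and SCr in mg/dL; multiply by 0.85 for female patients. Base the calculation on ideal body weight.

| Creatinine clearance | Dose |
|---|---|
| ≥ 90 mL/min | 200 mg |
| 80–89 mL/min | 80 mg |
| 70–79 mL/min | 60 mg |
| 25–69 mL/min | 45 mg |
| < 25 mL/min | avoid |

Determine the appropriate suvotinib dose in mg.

CrCl = (140 − 46) × 84.4 / (72 × 0.8) × 0.85 = 7933.6 / 57.60 × 0.85 ≈ 117.1 mL/min
CrCl ≈ 117 mL/min → bracket ≥ 90 mL/min.
Dose for this bracket: 200 mg.

200 mg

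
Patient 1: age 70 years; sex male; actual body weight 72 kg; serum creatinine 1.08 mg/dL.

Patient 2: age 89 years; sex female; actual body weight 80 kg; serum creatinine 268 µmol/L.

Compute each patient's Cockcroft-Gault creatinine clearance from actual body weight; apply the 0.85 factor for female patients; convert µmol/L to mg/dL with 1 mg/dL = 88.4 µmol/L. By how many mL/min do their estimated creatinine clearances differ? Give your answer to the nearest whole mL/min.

Patient 1: CrCl = (140 − 70) × 72 / (72 × 1.08) = 5040.0 / 77.76 ≈ 64.8 mL/min
Patient 2: SCr = 268 / 88.4 = 3.032 mg/dL
Patient 2: CrCl = (140 − 89) × 80 / (72 × 3.032) × 0.85 = 4080.0 / 218.30 × 0.85 ≈ 15.9 mL/min
|64.8 − 15.9| = 48.9 mL/min

49 mL/min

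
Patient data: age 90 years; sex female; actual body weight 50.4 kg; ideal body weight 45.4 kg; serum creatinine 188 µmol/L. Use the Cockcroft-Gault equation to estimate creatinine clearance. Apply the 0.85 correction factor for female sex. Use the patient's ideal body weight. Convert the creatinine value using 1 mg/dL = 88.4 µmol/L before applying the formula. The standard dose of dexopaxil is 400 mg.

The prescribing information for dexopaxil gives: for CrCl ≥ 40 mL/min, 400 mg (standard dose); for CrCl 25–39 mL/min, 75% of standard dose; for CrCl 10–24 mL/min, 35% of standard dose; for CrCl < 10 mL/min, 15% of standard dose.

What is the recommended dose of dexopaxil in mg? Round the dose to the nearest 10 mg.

140 mg

SCr = 188 / 88.4 = 2.127 mg/dL
CrCl = (140 − 90) × 45.4 / (72 × 2.127) × 0.85 = 2270.0 / 153.14 × 0.85 ≈ 12.6 mL/min
CrCl ≈ 13 mL/min → bracket 10–24 mL/min.
35% of 400 mg = 140 mg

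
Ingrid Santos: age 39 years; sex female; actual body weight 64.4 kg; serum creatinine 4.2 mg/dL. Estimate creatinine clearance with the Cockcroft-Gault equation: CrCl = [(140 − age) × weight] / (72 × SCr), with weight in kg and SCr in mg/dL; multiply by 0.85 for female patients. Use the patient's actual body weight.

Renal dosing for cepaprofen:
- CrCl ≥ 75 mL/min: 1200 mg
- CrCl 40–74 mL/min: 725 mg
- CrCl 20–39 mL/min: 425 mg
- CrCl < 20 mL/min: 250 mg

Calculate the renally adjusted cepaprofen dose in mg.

CrCl = (140 − 39) × 64.4 / (72 × 4.2) × 0.85 = 6504.4 / 302.40 × 0.85 ≈ 18.3 mL/min
CrCl ≈ 18 mL/min → bracket < 20 mL/min.
Dose for this bracket: 250 mg.

250 mg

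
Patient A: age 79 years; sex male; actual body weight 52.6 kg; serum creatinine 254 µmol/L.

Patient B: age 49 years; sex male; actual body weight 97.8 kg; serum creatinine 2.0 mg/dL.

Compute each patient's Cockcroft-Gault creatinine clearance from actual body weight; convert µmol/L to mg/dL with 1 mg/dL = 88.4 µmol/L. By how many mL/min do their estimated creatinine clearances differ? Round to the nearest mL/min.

Patient A: SCr = 254 / 88.4 = 2.873 mg/dL
Patient A: CrCl = (140 − 79) × 52.6 / (72 × 2.873) = 3208.6 / 206.86 ≈ 15.5 mL/min
Patient B: CrCl = (140 − 49) × 97.8 / (72 × 2) = 8899.8 / 144.00 ≈ 61.8 mL/min
|15.5 − 61.8| = 46.3 mL/min

46 mL/min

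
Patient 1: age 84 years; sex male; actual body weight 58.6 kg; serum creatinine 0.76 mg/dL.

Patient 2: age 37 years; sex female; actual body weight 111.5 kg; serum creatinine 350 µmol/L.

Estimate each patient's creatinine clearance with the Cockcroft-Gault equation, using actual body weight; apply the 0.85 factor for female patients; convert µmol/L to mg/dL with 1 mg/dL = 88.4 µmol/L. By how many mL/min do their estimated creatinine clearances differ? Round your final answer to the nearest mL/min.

26 mL/min

Patient 1: CrCl = (140 − 84) × 58.6 / (72 × 0.76) = 3281.6 / 54.72 ≈ 60.0 mL/min
Patient 2: SCr = 350 / 88.4 = 3.959 mg/dL
Patient 2: CrCl = (140 − 37) × 111.5 / (72 × 3.959) × 0.85 = 11484.5 / 285.05 × 0.85 ≈ 34.2 mL/min
|60.0 − 34.2| = 25.8 mL/min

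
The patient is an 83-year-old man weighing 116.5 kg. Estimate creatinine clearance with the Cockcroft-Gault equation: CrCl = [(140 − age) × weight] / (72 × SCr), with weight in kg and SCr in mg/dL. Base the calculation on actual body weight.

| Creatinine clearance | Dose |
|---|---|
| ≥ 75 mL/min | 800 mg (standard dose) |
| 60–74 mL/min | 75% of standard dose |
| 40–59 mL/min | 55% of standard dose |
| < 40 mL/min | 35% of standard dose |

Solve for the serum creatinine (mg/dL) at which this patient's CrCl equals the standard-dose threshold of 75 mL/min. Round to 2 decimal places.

1.23 mg/dL

Standard dose requires CrCl ≥ 75 mL/min.
Set (140 − 83) × 116.5 / (72 × SCr) = 75
SCr = (140 − 83) × 116.5 / (72 × 75) = 1.230 mg/dL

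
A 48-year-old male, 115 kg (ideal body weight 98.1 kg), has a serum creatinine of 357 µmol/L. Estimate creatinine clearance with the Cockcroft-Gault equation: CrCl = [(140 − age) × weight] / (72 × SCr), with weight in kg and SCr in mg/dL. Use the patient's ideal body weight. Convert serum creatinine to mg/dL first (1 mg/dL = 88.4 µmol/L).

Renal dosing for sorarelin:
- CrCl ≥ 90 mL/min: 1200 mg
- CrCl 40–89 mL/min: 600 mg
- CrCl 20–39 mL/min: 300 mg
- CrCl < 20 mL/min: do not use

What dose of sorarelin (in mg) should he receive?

300 mg

SCr = 357 / 88.4 = 4.038 mg/dL
CrCl = (140 − 48) × 98.1 / (72 × 4.038) = 9025.2 / 290.74 ≈ 31.0 mL/min
CrCl ≈ 31 mL/min → bracket 20–39 mL/min.
Dose for this bracket: 300 mg.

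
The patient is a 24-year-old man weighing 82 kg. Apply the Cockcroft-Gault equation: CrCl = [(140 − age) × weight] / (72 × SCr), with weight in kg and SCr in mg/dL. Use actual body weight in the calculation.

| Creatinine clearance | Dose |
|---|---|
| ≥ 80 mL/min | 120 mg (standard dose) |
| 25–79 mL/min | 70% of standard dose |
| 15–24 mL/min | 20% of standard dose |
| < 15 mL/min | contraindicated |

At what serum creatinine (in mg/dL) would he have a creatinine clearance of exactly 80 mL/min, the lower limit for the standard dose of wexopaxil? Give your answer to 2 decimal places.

Standard dose requires CrCl ≥ 80 mL/min.
Set (140 − 24) × 82 / (72 × SCr) = 80
SCr = (140 − 24) × 82 / (72 × 80) = 1.651 mg/dL

1.65 mg/dL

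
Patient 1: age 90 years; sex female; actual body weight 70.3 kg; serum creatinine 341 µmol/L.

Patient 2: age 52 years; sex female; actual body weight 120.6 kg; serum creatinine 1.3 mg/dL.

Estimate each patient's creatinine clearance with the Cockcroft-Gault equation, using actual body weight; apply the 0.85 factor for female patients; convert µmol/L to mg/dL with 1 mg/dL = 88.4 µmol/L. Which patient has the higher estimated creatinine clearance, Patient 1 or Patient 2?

Patient 1: SCr = 341 / 88.4 = 3.857 mg/dL
Patient 1: CrCl = (140 − 90) × 70.3 / (72 × 3.857) × 0.85 = 3515.0 / 277.70 × 0.85 ≈ 10.8 mL/min
Patient 2: CrCl = (140 − 52) × 120.6 / (72 × 1.3) × 0.85 = 10612.8 / 93.60 × 0.85 ≈ 96.4 mL/min
10.8 vs 96.4 mL/min → Patient 2 is higher.

Patient 2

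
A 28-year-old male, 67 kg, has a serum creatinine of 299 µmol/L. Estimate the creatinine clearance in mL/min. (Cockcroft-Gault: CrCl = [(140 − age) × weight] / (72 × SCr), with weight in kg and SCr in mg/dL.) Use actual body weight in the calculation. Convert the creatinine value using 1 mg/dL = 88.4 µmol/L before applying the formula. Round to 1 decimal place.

30.8 mL/min

SCr = 299 / 88.4 = 3.382 mg/dL
CrCl = (140 − 28) × 67 / (72 × 3.382) = 7504.0 / 243.50 ≈ 30.8 mL/min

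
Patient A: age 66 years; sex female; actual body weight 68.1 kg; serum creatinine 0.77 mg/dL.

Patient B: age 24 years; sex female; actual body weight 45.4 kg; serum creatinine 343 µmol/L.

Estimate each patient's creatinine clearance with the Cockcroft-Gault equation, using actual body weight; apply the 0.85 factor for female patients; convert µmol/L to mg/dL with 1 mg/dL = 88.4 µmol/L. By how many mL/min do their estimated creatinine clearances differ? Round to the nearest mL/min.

Patient A: CrCl = (140 − 66) × 68.1 / (72 × 0.77) × 0.85 = 5039.4 / 55.44 × 0.85 ≈ 77.3 mL/min
Patient B: SCr = 343 / 88.4 = 3.88 mg/dL
Patient B: CrCl = (140 − 24) × 45.4 / (72 × 3.88) × 0.85 = 5266.4 / 279.36 × 0.85 ≈ 16.0 mL/min
|77.3 − 16.0| = 61.3 mL/min

61 mL/min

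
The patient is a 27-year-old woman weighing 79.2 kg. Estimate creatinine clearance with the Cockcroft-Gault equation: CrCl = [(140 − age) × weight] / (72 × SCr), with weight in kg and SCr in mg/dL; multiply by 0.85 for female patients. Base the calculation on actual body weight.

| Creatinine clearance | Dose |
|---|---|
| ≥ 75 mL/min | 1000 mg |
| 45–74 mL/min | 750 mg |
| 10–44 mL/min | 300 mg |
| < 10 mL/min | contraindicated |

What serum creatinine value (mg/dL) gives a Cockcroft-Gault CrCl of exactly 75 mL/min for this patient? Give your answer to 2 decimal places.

Standard dose requires CrCl ≥ 75 mL/min.
Set (140 − 27) × 79.2 × 0.85 / (72 × SCr) = 75
SCr = (140 − 27) × 79.2 × 0.85 / (72 × 75) = 1.409 mg/dL

1.41 mg/dL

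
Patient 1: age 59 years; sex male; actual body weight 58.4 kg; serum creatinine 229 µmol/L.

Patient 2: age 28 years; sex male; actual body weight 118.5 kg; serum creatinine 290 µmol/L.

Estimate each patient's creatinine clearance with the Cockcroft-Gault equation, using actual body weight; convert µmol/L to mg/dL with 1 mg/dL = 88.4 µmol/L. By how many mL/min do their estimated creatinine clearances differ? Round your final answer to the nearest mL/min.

31 mL/min

Patient 1: SCr = 229 / 88.4 = 2.59 mg/dL
Patient 1: CrCl = (140 − 59) × 58.4 / (72 × 2.59) = 4730.4 / 186.48 ≈ 25.4 mL/min
Patient 2: SCr = 290 / 88.4 = 3.281 mg/dL
Patient 2: CrCl = (140 − 28) × 118.5 / (72 × 3.281) = 13272.0 / 236.23 ≈ 56.2 mL/min
|25.4 − 56.2| = 30.8 mL/min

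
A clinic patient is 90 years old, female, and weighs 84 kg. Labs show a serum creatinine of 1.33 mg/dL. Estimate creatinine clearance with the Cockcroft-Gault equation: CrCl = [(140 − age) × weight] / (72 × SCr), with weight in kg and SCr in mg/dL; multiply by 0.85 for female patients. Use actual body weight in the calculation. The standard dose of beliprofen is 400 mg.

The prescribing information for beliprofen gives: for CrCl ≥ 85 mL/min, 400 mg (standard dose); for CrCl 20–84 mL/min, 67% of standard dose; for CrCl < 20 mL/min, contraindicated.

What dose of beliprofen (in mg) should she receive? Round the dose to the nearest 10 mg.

270 mg

CrCl = (140 − 90) × 84 / (72 × 1.33) × 0.85 = 4200.0 / 95.76 × 0.85 ≈ 37.3 mL/min
CrCl ≈ 37 mL/min → bracket 20–84 mL/min.
67% of 400 mg = 268 mg → 270 mg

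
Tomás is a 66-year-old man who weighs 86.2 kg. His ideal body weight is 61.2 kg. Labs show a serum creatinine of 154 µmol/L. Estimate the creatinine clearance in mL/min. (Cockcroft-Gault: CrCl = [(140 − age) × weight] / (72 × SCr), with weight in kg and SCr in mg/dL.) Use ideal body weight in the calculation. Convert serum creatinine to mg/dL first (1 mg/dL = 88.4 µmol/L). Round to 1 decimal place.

36.1 mL/min

SCr = 154 / 88.4 = 1.742 mg/dL
CrCl = (140 − 66) × 61.2 / (72 × 1.742) = 4528.8 / 125.42 ≈ 36.1 mL/min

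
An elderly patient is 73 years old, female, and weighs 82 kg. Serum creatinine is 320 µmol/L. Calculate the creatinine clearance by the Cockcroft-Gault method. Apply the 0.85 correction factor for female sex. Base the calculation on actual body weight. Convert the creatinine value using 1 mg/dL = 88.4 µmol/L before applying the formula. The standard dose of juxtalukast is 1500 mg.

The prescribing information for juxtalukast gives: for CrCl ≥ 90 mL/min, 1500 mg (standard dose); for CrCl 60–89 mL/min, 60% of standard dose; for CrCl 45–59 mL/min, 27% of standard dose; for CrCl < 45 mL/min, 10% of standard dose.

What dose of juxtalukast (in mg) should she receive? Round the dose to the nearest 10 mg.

150 mg

SCr = 320 / 88.4 = 3.62 mg/dL
CrCl = (140 − 73) × 82 / (72 × 3.62) × 0.85 = 5494.0 / 260.64 × 0.85 ≈ 17.9 mL/min
CrCl ≈ 18 mL/min → bracket < 45 mL/min.
10% of 1500 mg = 150 mg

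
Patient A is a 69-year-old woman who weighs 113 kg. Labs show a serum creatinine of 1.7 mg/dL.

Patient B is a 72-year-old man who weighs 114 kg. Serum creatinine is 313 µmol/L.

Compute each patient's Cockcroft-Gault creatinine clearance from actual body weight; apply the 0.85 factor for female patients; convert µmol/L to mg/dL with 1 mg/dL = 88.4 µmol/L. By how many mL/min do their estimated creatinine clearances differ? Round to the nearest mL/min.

Patient A: CrCl = (140 − 69) × 113 / (72 × 1.7) × 0.85 = 8023.0 / 122.40 × 0.85 ≈ 55.7 mL/min
Patient B: SCr = 313 / 88.4 = 3.541 mg/dL
Patient B: CrCl = (140 − 72) × 114 / (72 × 3.541) = 7752.0 / 254.95 ≈ 30.4 mL/min
|55.7 − 30.4| = 25.3 mL/min

25 mL/min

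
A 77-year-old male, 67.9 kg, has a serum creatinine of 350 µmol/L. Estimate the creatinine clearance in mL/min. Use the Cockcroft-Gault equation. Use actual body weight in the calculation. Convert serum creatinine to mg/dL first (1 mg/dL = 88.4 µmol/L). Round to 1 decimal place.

SCr = 350 / 88.4 = 3.959 mg/dL
CrCl = (140 − 77) × 67.9 / (72 × 3.959) = 4277.7 / 285.05 ≈ 15.0 mL/min

15.0 mL/min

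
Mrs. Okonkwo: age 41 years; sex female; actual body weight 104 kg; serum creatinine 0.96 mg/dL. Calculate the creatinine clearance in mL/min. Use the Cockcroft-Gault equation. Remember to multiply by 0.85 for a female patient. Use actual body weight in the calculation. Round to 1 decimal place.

CrCl = (140 − 41) × 104 / (72 × 0.96) × 0.85 = 10296.0 / 69.12 × 0.85 ≈ 126.6 mL/min

126.6 mL/min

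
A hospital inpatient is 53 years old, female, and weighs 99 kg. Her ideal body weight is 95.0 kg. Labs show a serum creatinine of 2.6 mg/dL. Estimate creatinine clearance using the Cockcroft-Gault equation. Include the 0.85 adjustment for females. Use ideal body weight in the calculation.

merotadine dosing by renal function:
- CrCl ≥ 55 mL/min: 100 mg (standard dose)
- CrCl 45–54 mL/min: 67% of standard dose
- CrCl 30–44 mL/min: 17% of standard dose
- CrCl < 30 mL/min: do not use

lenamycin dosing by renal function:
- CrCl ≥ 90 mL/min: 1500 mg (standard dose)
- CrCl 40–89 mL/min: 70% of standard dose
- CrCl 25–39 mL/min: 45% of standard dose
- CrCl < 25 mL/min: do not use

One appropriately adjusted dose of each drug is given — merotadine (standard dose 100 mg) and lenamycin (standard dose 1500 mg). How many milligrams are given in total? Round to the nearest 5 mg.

CrCl = (140 − 53) × 95 / (72 × 2.6) × 0.85 = 8265.0 / 187.20 × 0.85 ≈ 37.5 mL/min
CrCl ≈ 38 mL/min.
merotadine: 30–44 mL/min → 17% of 100 mg = 17 mg.
lenamycin: 25–39 mL/min → 45% of 1500 mg = 675 mg.
Total = 17 + 675 = 692 mg.

690 mg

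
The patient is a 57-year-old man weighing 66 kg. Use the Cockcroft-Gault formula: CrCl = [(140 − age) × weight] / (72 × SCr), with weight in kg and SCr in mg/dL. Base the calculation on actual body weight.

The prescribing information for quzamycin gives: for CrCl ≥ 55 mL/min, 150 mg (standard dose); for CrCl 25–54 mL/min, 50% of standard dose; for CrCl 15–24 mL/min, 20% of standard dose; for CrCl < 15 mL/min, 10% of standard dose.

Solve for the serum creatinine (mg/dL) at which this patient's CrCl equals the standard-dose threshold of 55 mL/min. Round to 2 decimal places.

1.38 mg/dL

Standard dose requires CrCl ≥ 55 mL/min.
Set (140 − 57) × 66 / (72 × SCr) = 55
SCr = (140 − 57) × 66 / (72 × 55) = 1.383 mg/dL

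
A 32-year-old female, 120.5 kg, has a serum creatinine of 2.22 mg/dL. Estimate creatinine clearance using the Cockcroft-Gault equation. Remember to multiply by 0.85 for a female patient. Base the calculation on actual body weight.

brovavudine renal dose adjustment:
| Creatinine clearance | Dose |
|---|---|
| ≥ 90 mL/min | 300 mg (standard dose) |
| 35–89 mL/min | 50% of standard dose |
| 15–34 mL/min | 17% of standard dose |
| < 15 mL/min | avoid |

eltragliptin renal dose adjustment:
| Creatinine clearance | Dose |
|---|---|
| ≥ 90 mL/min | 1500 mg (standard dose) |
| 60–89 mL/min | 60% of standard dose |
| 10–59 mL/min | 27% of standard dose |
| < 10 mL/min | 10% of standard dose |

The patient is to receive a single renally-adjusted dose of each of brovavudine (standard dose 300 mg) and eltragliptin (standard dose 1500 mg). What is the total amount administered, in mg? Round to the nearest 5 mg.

CrCl = (140 − 32) × 120.5 / (72 × 2.22) × 0.85 = 13014.0 / 159.84 × 0.85 ≈ 69.2 mL/min
CrCl ≈ 69 mL/min.
brovavudine: 35–89 mL/min → 50% of 300 mg = 150 mg.
eltragliptin: 60–89 mL/min → 60% of 1500 mg = 900 mg.
Total = 150 + 900 = 1050 mg.

1050 mg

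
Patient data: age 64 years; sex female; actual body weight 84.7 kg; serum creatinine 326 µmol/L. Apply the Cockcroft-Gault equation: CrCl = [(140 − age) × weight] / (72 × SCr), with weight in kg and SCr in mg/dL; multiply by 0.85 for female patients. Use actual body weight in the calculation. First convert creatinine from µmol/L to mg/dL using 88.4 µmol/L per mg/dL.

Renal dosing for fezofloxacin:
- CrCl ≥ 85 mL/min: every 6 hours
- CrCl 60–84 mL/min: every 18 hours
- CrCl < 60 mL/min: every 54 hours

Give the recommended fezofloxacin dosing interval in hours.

every 54 hours

SCr = 326 / 88.4 = 3.688 mg/dL
CrCl = (140 − 64) × 84.7 / (72 × 3.688) × 0.85 = 6437.2 / 265.54 × 0.85 ≈ 20.6 mL/min
CrCl ≈ 21 mL/min → bracket < 60 mL/min → every 54 hours.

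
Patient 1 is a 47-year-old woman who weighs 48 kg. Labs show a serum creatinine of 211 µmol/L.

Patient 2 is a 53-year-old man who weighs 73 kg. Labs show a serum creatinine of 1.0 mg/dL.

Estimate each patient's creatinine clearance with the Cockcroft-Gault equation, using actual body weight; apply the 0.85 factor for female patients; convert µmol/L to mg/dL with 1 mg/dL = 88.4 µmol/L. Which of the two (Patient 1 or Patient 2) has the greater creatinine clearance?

Patient 2

Patient 1: SCr = 211 / 88.4 = 2.387 mg/dL
Patient 1: CrCl = (140 − 47) × 48 / (72 × 2.387) × 0.85 = 4464.0 / 171.86 × 0.85 ≈ 22.1 mL/min
Patient 2: CrCl = (140 − 53) × 73 / (72 × 1) = 6351.0 / 72.00 ≈ 88.2 mL/min
22.1 vs 88.2 mL/min → Patient 2 is higher.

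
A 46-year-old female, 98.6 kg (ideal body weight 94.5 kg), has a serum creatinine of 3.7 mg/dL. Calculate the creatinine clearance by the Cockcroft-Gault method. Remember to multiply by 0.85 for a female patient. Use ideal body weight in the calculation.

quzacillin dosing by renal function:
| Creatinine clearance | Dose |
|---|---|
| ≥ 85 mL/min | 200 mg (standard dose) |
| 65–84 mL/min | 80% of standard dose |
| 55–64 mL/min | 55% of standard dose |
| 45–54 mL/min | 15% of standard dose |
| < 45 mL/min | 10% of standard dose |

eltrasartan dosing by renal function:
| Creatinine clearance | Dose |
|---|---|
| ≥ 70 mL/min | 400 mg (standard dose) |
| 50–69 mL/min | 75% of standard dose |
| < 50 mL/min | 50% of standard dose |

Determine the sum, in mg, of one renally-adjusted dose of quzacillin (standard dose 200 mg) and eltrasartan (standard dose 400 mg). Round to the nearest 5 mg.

220 mg

CrCl = (140 − 46) × 94.5 / (72 × 3.7) × 0.85 = 8883.0 / 266.40 × 0.85 ≈ 28.3 mL/min
CrCl ≈ 28 mL/min.
quzacillin: < 45 mL/min → 10% of 200 mg = 20 mg.
eltrasartan: < 50 mL/min → 50% of 400 mg = 200 mg.
Total = 20 + 200 = 220 mg.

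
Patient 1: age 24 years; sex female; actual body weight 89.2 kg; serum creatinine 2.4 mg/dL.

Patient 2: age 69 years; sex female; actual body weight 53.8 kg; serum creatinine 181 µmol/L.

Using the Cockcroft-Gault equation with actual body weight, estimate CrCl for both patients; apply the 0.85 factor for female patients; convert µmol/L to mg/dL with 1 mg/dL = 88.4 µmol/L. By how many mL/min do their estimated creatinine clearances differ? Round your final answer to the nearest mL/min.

Patient 1: CrCl = (140 − 24) × 89.2 / (72 × 2.4) × 0.85 = 10347.2 / 172.80 × 0.85 ≈ 50.9 mL/min
Patient 2: SCr = 181 / 88.4 = 2.048 mg/dL
Patient 2: CrCl = (140 − 69) × 53.8 / (72 × 2.048) × 0.85 = 3819.8 / 147.46 × 0.85 ≈ 22.0 mL/min
|50.9 − 22.0| = 28.9 mL/min

29 mL/min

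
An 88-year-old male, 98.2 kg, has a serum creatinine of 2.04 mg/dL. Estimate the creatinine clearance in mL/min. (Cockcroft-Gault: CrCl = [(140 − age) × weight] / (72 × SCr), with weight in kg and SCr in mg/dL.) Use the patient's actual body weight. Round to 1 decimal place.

34.8 mL/min

CrCl = (140 − 88) × 98.2 / (72 × 2.04) = 5106.4 / 146.88 ≈ 34.8 mL/min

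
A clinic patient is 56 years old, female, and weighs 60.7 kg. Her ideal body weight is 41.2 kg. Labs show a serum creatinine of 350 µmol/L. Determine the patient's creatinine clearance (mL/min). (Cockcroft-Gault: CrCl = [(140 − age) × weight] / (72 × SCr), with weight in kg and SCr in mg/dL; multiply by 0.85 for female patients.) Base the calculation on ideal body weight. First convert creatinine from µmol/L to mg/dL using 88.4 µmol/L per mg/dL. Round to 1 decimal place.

10.3 mL/min

SCr = 350 / 88.4 = 3.959 mg/dL
CrCl = (140 − 56) × 41.2 / (72 × 3.959) × 0.85 = 3460.8 / 285.05 × 0.85 ≈ 10.3 mL/min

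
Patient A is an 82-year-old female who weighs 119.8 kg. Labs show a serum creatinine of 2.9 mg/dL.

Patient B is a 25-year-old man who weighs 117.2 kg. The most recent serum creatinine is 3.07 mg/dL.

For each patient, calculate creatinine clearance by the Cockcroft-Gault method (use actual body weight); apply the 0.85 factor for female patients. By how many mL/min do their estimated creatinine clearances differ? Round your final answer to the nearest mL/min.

Patient A: CrCl = (140 − 82) × 119.8 / (72 × 2.9) × 0.85 = 6948.4 / 208.80 × 0.85 ≈ 28.3 mL/min
Patient B: CrCl = (140 − 25) × 117.2 / (72 × 3.07) = 13478.0 / 221.04 ≈ 61.0 mL/min
|28.3 − 61.0| = 32.7 mL/min

33 mL/min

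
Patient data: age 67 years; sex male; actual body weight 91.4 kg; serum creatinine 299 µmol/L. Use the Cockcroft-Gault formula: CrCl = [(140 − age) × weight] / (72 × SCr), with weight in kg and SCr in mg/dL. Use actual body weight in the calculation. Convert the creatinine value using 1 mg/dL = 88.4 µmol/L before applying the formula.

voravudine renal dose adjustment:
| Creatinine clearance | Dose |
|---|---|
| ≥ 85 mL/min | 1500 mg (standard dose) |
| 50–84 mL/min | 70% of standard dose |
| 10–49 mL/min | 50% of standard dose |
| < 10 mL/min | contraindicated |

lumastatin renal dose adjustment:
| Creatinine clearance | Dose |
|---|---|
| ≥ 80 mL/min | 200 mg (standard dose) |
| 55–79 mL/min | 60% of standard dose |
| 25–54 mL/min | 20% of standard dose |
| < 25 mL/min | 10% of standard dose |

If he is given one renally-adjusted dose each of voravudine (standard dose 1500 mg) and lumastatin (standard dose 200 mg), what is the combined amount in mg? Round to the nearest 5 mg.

790 mg

SCr = 299 / 88.4 = 3.382 mg/dL
CrCl = (140 − 67) × 91.4 / (72 × 3.382) = 6672.2 / 243.50 ≈ 27.4 mL/min
CrCl ≈ 27 mL/min.
voravudine: 10–49 mL/min → 50% of 1500 mg = 750 mg.
lumastatin: 25–54 mL/min → 20% of 200 mg = 40 mg.
Total = 750 + 40 = 790 mg.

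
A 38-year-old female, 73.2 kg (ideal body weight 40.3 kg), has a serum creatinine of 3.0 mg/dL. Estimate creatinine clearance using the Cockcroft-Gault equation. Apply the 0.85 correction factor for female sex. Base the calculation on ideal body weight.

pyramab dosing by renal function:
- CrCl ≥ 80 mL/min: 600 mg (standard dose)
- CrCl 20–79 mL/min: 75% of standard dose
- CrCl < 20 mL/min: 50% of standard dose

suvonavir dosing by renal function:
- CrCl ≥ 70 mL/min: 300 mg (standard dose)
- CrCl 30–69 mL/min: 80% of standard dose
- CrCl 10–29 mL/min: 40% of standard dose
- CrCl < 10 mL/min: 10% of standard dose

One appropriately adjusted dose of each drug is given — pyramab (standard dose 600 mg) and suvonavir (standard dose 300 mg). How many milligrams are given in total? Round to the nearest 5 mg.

CrCl = (140 − 38) × 40.3 / (72 × 3) × 0.85 = 4110.6 / 216.00 × 0.85 ≈ 16.2 mL/min
CrCl ≈ 16 mL/min.
pyramab: < 20 mL/min → 50% of 600 mg = 300 mg.
suvonavir: 10–29 mL/min → 40% of 300 mg = 120 mg.
Total = 300 + 120 = 420 mg.

420 mg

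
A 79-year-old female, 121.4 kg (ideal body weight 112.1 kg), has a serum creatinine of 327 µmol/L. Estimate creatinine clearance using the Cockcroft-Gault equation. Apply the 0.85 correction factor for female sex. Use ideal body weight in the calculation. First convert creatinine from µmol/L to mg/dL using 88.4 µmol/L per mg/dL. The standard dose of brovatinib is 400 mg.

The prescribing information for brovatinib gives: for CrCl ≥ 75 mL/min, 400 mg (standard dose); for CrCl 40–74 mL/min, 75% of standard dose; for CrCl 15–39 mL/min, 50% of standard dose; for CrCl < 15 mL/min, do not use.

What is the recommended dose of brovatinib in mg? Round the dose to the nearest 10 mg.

SCr = 327 / 88.4 = 3.699 mg/dL
CrCl = (140 − 79) × 112.1 / (72 × 3.699) × 0.85 = 6838.1 / 266.33 × 0.85 ≈ 21.8 mL/min
CrCl ≈ 22 mL/min → bracket 15–39 mL/min.
50% of 400 mg = 200 mg

200 mg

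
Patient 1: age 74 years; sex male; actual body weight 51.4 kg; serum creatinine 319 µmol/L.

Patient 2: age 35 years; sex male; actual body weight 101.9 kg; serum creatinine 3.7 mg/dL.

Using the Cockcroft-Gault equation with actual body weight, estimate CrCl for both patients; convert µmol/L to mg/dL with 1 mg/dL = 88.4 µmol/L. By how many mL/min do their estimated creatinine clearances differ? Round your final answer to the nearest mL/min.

Patient 1: SCr = 319 / 88.4 = 3.609 mg/dL
Patient 1: CrCl = (140 − 74) × 51.4 / (72 × 3.609) = 3392.4 / 259.85 ≈ 13.1 mL/min
Patient 2: CrCl = (140 − 35) × 101.9 / (72 × 3.7) = 10699.5 / 266.40 ≈ 40.2 mL/min
|13.1 − 40.2| = 27.1 mL/min

27 mL/min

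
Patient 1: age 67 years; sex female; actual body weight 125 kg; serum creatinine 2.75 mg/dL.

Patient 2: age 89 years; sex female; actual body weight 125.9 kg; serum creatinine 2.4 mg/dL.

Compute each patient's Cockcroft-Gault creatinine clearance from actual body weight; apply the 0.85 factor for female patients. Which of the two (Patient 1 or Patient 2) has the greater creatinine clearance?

Patient 1: CrCl = (140 − 67) × 125 / (72 × 2.75) × 0.85 = 9125.0 / 198.00 × 0.85 ≈ 39.2 mL/min
Patient 2: CrCl = (140 − 89) × 125.9 / (72 × 2.4) × 0.85 = 6420.9 / 172.80 × 0.85 ≈ 31.6 mL/min
39.2 vs 31.6 mL/min → Patient 1 is higher.

Patient 1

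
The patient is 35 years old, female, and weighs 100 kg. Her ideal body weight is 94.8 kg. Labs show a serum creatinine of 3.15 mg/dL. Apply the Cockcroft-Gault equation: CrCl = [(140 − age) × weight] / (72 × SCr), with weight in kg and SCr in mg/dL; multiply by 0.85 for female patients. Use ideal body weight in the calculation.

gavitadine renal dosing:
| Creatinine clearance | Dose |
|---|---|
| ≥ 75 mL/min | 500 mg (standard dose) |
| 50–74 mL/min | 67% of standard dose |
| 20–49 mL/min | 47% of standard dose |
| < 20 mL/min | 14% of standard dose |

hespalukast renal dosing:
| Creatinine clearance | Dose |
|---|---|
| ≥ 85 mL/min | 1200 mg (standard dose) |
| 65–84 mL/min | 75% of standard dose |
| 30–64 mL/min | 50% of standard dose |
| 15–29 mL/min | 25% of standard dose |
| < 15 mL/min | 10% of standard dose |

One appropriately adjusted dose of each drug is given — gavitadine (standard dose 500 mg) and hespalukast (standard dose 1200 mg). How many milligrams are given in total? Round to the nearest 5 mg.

835 mg

CrCl = (140 − 35) × 94.8 / (72 × 3.15) × 0.85 = 9954.0 / 226.80 × 0.85 ≈ 37.3 mL/min
CrCl ≈ 37 mL/min.
gavitadine: 20–49 mL/min → 47% of 500 mg = 235 mg.
hespalukast: 30–64 mL/min → 50% of 1200 mg = 600 mg.
Total = 235 + 600 = 835 mg.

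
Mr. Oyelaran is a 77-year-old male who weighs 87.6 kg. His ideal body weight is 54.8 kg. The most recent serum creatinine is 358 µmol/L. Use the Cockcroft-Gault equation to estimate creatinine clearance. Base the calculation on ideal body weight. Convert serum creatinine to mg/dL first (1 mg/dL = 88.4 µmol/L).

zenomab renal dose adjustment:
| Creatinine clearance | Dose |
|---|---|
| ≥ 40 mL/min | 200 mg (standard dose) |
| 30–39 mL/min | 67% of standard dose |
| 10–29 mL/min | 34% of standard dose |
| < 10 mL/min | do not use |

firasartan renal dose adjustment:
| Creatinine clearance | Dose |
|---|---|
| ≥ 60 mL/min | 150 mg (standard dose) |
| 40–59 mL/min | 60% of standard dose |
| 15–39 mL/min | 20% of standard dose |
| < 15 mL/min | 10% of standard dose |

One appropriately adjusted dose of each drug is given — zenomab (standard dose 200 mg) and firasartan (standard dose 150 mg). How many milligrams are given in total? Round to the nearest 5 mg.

SCr = 358 / 88.4 = 4.05 mg/dL
CrCl = (140 − 77) × 54.8 / (72 × 4.05) = 3452.4 / 291.60 ≈ 11.8 mL/min
CrCl ≈ 12 mL/min.
zenomab: 10–29 mL/min → 34% of 200 mg = 68 mg.
firasartan: < 15 mL/min → 10% of 150 mg = 15 mg.
Total = 68 + 15 = 83 mg.

85 mg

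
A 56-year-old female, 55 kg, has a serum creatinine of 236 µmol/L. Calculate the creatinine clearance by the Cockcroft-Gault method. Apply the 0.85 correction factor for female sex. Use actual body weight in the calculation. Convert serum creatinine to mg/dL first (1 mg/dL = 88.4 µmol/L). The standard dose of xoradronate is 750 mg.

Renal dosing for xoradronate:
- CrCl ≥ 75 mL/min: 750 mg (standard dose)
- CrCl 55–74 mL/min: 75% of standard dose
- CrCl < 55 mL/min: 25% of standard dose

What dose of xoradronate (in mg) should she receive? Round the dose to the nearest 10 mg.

190 mg

SCr = 236 / 88.4 = 2.67 mg/dL
CrCl = (140 − 56) × 55 / (72 × 2.67) × 0.85 = 4620.0 / 192.24 × 0.85 ≈ 20.4 mL/min
CrCl ≈ 20 mL/min → bracket < 55 mL/min.
25% of 750 mg = 187.5 mg → 190 mg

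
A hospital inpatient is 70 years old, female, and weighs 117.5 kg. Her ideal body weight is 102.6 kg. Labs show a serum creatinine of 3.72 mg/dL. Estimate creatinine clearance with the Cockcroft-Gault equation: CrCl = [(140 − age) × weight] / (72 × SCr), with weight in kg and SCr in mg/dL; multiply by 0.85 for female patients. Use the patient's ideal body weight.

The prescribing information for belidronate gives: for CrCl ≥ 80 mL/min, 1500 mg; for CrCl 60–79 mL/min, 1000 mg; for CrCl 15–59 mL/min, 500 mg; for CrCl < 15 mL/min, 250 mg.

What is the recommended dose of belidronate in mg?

CrCl = (140 − 70) × 102.6 / (72 × 3.72) × 0.85 = 7182.0 / 267.84 × 0.85 ≈ 22.8 mL/min
CrCl ≈ 23 mL/min → bracket 15–59 mL/min.
Dose for this bracket: 500 mg.

500 mg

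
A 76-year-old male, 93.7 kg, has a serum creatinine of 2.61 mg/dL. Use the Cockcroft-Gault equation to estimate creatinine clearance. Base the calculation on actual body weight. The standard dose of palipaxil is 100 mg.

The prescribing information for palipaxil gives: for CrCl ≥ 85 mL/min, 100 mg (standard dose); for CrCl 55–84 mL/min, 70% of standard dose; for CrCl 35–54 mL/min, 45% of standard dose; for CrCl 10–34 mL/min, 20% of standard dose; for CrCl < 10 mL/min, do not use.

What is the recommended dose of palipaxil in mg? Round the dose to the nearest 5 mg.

20 mg

CrCl = (140 − 76) × 93.7 / (72 × 2.61) = 5996.8 / 187.92 ≈ 31.9 mL/min
CrCl ≈ 32 mL/min → bracket 10–34 mL/min.
20% of 100 mg = 20 mg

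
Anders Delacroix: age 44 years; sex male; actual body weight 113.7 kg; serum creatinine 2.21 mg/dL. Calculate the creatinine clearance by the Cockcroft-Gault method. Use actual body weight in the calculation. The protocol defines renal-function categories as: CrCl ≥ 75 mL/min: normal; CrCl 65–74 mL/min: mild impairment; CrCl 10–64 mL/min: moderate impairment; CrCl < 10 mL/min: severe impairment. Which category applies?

CrCl = (140 − 44) × 113.7 / (72 × 2.21) = 10915.2 / 159.12 ≈ 68.6 mL/min
69 mL/min falls in the 'mild impairment' range.

mild impairment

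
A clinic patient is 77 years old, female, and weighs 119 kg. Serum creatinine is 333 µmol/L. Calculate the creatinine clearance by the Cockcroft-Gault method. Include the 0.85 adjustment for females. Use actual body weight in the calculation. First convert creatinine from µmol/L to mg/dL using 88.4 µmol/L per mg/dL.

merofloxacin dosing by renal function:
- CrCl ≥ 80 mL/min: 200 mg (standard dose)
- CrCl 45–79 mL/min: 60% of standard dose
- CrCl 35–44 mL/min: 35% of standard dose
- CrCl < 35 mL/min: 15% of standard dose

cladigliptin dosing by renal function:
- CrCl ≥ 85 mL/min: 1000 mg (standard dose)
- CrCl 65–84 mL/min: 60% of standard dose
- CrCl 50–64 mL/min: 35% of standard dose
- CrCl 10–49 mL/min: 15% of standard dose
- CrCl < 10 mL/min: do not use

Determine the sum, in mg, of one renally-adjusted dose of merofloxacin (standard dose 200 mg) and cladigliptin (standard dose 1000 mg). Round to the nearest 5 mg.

180 mg

SCr = 333 / 88.4 = 3.767 mg/dL
CrCl = (140 − 77) × 119 / (72 × 3.767) × 0.85 = 7497.0 / 271.22 × 0.85 ≈ 23.5 mL/min
CrCl ≈ 23 mL/min.
merofloxacin: < 35 mL/min → 15% of 200 mg = 30 mg.
cladigliptin: 10–49 mL/min → 15% of 1000 mg = 150 mg.
Total = 30 + 150 = 180 mg.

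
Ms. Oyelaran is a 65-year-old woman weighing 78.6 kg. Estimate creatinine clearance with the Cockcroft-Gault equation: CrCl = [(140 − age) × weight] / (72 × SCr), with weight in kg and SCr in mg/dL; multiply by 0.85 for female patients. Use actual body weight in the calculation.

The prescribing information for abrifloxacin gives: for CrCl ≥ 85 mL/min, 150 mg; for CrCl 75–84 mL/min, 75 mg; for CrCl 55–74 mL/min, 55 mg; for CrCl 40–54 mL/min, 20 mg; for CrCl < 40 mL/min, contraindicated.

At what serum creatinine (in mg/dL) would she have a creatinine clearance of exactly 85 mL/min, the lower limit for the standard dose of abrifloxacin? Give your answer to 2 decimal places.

Standard dose requires CrCl ≥ 85 mL/min.
Set (140 − 65) × 78.6 × 0.85 / (72 × SCr) = 85
SCr = (140 − 65) × 78.6 × 0.85 / (72 × 85) = 0.819 mg/dL

0.82 mg/dL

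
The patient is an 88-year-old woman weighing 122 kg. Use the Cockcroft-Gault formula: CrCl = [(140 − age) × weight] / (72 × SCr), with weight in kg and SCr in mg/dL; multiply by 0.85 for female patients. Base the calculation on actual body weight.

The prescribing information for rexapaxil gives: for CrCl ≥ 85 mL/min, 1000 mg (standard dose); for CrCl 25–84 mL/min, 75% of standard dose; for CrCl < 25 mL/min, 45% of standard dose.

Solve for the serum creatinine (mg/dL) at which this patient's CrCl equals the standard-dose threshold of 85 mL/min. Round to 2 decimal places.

0.88 mg/dL

Standard dose requires CrCl ≥ 85 mL/min.
Set (140 − 88) × 122 × 0.85 / (72 × SCr) = 85
SCr = (140 − 88) × 122 × 0.85 / (72 × 85) = 0.881 mg/dL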